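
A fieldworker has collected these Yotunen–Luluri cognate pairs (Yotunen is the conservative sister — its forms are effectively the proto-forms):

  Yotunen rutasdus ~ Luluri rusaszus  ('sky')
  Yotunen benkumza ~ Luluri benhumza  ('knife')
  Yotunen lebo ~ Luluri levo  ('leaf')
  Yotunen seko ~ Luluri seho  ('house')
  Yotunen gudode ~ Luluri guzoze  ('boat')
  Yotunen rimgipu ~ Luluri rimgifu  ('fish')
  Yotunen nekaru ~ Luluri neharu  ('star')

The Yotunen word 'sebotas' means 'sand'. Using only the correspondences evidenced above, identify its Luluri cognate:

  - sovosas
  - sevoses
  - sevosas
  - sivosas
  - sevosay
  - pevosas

sevosas

lebo ~ levo — Yotunen b corresponds to Luluri v between vowels (before a back vowel).
rutasdus ~ rusaszus — Yotunen t corresponds to Luluri s between vowels (before a back vowel).
Applying these to Yotunen 'sebotas':
  sebotas → sevotas   (b→v between vowels (before a back vowel))
  sevotas → sevosas   (t→s between vowels (before a back vowel))
So the Luluri cognate is 'sevosas'.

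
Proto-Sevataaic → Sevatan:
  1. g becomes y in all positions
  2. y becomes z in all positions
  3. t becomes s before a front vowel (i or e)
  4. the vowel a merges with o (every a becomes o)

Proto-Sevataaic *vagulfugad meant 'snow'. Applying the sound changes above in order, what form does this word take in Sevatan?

Sevatan: *vagulfugad > vayulfuyad > vazulfuzad > vozulfuzod  (by unconditioned shift, unconditioned shift, vowel merger)

vozulfuzod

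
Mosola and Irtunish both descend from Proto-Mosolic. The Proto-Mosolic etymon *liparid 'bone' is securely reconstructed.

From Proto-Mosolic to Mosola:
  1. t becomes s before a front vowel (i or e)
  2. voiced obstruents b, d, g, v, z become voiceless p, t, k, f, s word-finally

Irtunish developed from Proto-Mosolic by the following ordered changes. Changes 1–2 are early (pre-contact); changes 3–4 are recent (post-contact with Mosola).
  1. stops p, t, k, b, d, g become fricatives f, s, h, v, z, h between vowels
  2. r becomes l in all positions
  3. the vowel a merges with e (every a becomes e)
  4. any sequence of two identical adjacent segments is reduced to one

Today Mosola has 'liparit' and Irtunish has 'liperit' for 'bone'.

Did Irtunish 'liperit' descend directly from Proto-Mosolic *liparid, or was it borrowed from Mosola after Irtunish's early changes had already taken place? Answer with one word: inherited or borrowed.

borrowed

If inherited, *liparid would pass through all of Irtunish's changes:
Irtunish: *liparid > lifarid > lifalid > lifelid  (by intervocalic lenition, unconditioned shift, vowel merger)
If borrowed from Mosola 'liparit' after the early changes, it would undergo only the recent ones:
  rule 3 (vowel merger): liparit → liperit
  rule 4 (degemination): no change (liperit)
  ⇒ as a loan: liperit
Irtunish 'liperit' matches the loan outcome 'liperit', not the inherited 'lifelid' — it skipped the early Irtunish changes, so it was borrowed from Mosola.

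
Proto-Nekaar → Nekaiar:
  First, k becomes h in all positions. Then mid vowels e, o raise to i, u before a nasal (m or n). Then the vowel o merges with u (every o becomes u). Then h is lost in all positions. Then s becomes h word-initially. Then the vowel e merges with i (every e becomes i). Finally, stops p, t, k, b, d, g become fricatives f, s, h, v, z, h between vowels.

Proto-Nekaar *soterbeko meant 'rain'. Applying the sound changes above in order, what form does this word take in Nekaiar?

husirbiu

Nekaiar: start from *soterbeko.
  rule 1 (unconditioned shift): soterbeko → soterbeho
  rule 2: no change — soterbeho
  rule 3 (vowel merger): soterbeho → suterbehu
  rule 4 (h-loss): suterbehu → suterbeu
  rule 5 (debuccalisation): suterbeu → huterbeu
  rule 6 (vowel merger): huterbeu → hutirbiu
  rule 7 (intervocalic lenition): hutirbiu → husirbiu
  ⇒ Nekaiar husirbiu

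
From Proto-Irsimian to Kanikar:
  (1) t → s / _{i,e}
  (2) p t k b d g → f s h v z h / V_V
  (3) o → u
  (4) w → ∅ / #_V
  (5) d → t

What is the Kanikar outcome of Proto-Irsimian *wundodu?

untuzu

Kanikar: *wundodu
  wundodu (rule 1 does not apply)
  wundodu → wundozu   [intervocalic lenition]
  wundozu → wunduzu   [vowel merger]
  wunduzu → unduzu   [glide loss]
  unduzu → untuzu   [unconditioned shift]
  giving Kanikar untuzu.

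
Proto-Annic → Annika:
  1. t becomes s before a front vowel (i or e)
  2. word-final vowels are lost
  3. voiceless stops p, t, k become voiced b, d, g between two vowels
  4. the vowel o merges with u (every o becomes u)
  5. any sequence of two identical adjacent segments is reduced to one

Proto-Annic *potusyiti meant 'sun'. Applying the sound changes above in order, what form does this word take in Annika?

pudusyis

Annika: *potusyiti
  potusyiti → potusyisi   [palatalisation]
  potusyisi → potusyis   [apocope]
  potusyis → podusyis   [intervocalic voicing]
  podusyis → pudusyis   [vowel merger]
  pudusyis (rule 5 does not apply)
  giving Annika pudusyis.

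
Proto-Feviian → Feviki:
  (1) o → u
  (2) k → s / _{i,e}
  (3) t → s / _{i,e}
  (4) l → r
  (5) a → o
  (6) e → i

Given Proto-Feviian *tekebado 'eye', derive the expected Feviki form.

sisibodu

Feviki: *tekebado
  tekebado → tekebadu   [vowel merger]
  tekebadu → tesebadu   [palatalisation]
  tesebadu → sesebadu   [palatalisation]
  sesebadu (rule 4 does not apply)
  sesebadu → sesebodu   [vowel merger]
  sesebodu → sisibodu   [vowel merger]
  giving Feviki sisibodu.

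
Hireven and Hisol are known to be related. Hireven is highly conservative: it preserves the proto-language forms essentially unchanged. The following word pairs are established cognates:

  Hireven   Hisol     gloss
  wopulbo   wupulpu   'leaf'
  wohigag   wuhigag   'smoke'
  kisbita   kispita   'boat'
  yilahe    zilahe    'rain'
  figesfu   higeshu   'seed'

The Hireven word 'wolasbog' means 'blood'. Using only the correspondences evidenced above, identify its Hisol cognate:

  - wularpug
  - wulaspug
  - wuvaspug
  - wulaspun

wulaspug

wohigag ~ wuhigag — Hireven o corresponds to Hisol u after a consonant, before a consonant other than r, m, n, p, b, f, v.
wopulbo ~ wupulpu — Hireven b corresponds to Hisol p after a consonant, before a back vowel.
Applying these to Hireven 'wolasbog':
  wolasbog → wulasbog   (o→u after a consonant, before a consonant other than r, m, n, p, b, f, v)
  wulasbog → wulaspog   (b→p after a consonant, before a back vowel)
  wulaspog → wulaspug   (o→u after a consonant, before a consonant other than r, m, n, p, b, f, v)
So the Hisol cognate is 'wulaspug'.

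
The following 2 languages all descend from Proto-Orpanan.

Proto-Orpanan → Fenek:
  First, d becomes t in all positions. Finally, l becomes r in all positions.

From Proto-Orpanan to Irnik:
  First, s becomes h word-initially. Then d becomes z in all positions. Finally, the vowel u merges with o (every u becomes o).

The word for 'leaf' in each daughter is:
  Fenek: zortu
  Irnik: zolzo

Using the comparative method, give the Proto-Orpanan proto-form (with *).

Position 3: Fenek has r, Irnik has l. Irnik preserves l here (none of its changes turn any other segment into l), so the proto-segment is *l.
Position 4: Fenek has t, Irnik has z. Taking the neighbouring segments as reconstructed: Fenek t could go back to *t or *d; Irnik z could go back to *d or *z — the one source consistent with every daughter is *d.
Position 5: Fenek has u, Irnik has o. Fenek preserves u here (none of its changes turn any other segment into u), so the proto-segment is *u.
Continuing position by position gives *zoldu; check it forward:
Fenek: start from *zoldu.
  rule 1 (unconditioned shift): zoldu → zoltu
  rule 2 (unconditioned shift): zoltu → zortu
  ⇒ Fenek zortu
Irnik: start from *zoldu.
  rule 1: no change — zoldu
  rule 2 (unconditioned shift): zoldu → zolzu
  rule 3 (vowel merger): zolzu → zolzo
  ⇒ Irnik zolzo
*zoldu is the unique common source.

*zoldu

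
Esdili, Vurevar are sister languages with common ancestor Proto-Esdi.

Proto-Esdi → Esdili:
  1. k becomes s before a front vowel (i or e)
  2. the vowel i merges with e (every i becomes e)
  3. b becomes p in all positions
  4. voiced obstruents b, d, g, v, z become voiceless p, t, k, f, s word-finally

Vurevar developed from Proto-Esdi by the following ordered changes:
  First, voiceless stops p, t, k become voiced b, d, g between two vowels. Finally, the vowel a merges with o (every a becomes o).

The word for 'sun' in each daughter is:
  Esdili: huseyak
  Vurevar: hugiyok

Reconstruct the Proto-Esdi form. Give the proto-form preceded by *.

*hukiyak

Position 3: Esdili has s, Vurevar has g. Taking the neighbouring segments as reconstructed: Esdili s could go back to *k or *s; Vurevar g could go back to *k or *g — the one source consistent with every daughter is *k.
Position 6: Esdili has a, Vurevar has o. Esdili preserves a here (none of its changes turn any other segment into a), so the proto-segment is *a.
Position 4: Esdili has e, Vurevar has i. Vurevar preserves i here (none of its changes turn any other segment into i), so the proto-segment is *i.
Continuing position by position gives *hukiyak; check it forward:
Esdili: *hukiyak > husiyak > huseyak  (by palatalisation, vowel merger)
Vurevar: *hukiyak > hugiyak > hugiyok  (by intervocalic voicing, vowel merger)
Only *hukiyak yields all of Esdili huseyak, Vurevar hugiyok.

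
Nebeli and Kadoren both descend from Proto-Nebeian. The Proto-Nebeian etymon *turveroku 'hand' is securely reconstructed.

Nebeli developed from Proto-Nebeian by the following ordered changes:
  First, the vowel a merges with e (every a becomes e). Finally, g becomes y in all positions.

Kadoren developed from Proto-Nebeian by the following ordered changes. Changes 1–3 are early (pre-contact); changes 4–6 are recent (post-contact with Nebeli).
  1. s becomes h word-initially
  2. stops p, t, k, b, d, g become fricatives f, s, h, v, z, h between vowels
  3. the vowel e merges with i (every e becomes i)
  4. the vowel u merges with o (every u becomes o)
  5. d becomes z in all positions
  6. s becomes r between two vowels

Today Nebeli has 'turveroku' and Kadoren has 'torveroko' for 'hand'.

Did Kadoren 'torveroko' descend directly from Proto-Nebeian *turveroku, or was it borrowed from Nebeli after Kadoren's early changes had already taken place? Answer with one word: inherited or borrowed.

borrowed

If inherited, *turveroku would pass through all of Kadoren's changes:
Kadoren: *turveroku > turverohu > turvirohu > torviroho  (by intervocalic lenition, vowel merger, vowel merger)
If borrowed from Nebeli 'turveroku' after the early changes, it would undergo only the recent ones:
  rule 4 (vowel merger): turveroku → torveroko
  rule 5 (unconditioned shift): no change (torveroko)
  rule 6 (rhotacism): no change (torveroko)
  ⇒ as a loan: torveroko
Kadoren 'torveroko' matches the loan outcome 'torveroko', not the inherited 'torviroho' — it skipped the early Kadoren changes, so it was borrowed from Nebeli.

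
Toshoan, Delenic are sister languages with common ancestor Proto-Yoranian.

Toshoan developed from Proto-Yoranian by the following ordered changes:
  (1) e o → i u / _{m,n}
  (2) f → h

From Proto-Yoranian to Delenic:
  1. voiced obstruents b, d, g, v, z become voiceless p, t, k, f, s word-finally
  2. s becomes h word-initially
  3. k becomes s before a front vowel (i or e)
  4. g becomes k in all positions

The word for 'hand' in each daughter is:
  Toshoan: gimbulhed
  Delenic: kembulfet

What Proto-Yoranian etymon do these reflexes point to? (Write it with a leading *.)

*gembulfed

Position 2: Toshoan has i, Delenic has e. Delenic preserves e here (none of its changes turn any other segment into e), so the proto-segment is *e.
Position 9: Toshoan has d, Delenic has t. Toshoan preserves d here (none of its changes turn any other segment into d), so the proto-segment is *d.
Position 1: Toshoan has g, Delenic has k. Toshoan preserves g here (none of its changes turn any other segment into g), so the proto-segment is *g.
Continuing position by position gives *gembulfed; check it forward:
Toshoan: *gembulfed
  gembulfed → gimbulfed   [pre-nasal raising]
  gimbulfed → gimbulhed   [unconditioned shift]
  giving Toshoan gimbulhed.
Delenic: *gembulfed
  gembulfed → gembulfet   [final devoicing]
  gembulfet (rule 2 does not apply)
  gembulfet (rule 3 does not apply)
  gembulfet → kembulfet   [unconditioned shift]
  giving Delenic kembulfet.
*gembulfed is the unique common source.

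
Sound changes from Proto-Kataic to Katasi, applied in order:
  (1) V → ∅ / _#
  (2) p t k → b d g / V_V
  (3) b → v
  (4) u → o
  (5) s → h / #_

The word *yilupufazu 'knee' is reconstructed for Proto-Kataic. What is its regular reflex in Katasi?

Katasi: start from *yilupufazu.
  rule 1 (apocope): yilupufazu → yilupufaz
  rule 2 (intervocalic voicing): yilupufaz → yilubufaz
  rule 3 (unconditioned shift): yilubufaz → yiluvufaz
  rule 4 (vowel merger): yiluvufaz → yilovofaz
  rule 5: no change — yilovofaz
  ⇒ Katasi yilovofaz

yilovofaz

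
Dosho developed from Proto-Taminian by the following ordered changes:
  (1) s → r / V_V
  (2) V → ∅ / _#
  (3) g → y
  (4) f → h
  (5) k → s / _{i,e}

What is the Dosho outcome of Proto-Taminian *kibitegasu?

sibiteyar

Dosho: *kibitegasu > kibitegaru > kibitegar > kibiteyar > sibiteyar  (by rhotacism, apocope, unconditioned shift, palatalisation)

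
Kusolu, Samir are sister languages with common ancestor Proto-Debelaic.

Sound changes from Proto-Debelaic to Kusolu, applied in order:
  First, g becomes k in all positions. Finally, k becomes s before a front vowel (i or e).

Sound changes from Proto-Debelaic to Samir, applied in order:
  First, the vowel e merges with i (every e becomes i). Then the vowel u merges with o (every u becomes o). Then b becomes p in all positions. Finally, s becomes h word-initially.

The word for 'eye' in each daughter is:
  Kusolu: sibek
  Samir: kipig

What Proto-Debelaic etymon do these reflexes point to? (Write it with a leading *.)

*kibeg

Position 3: Kusolu has b, Samir has p. Kusolu preserves b here (none of its changes turn any other segment into b), so the proto-segment is *b.
Position 4: Kusolu has e, Samir has i. Kusolu preserves e here (none of its changes turn any other segment into e), so the proto-segment is *e.
Verify the candidate proto-form against each daughter:
Kusolu: start from *kibeg.
  rule 1 (unconditioned shift): kibeg → kibek
  rule 2 (palatalisation): kibek → sibek
  ⇒ Kusolu sibek
Samir: start from *kibeg.
  rule 1 (vowel merger): kibeg → kibig
  rule 2: no change — kibig
  rule 3 (unconditioned shift): kibig → kipig
  rule 4: no change — kipig
  ⇒ Samir kipig
Only *kibeg yields all of Kusolu sibek, Samir kipig.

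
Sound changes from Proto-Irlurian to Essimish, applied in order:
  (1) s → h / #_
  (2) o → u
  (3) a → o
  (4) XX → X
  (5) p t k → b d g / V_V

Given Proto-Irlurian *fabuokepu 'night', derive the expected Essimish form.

fobugebu

Essimish: start from *fabuokepu.
  rule 1: no change — fabuokepu
  rule 2 (vowel merger): fabuokepu → fabuukepu
  rule 3 (vowel merger): fabuukepu → fobuukepu
  rule 4 (degemination): fobuukepu → fobukepu
  rule 5 (intervocalic voicing): fobukepu → fobugebu
  ⇒ Essimish fobugebu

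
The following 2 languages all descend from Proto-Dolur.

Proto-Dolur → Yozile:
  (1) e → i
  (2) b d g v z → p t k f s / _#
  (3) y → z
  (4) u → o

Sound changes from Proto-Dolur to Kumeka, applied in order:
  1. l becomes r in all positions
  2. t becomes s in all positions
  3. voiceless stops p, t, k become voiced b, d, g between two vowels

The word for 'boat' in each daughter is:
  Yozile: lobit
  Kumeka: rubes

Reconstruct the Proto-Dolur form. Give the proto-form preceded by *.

Position 5: Yozile has t, Kumeka has s. Taking the neighbouring segments as reconstructed: Yozile t could go back to *t or *d; Kumeka s could go back to *t or *s — the one source consistent with every daughter is *t.
Position 2: Yozile has o, Kumeka has u. Kumeka preserves u here (none of its changes turn any other segment into u), so the proto-segment is *u.
Position 1: Yozile has l, Kumeka has r. Yozile preserves l here (none of its changes turn any other segment into l), so the proto-segment is *l.
This points to *lubet. Verify forward in each daughter:
Yozile: start from *lubet.
  rule 1 (vowel merger): lubet → lubit
  rule 2: no change — lubit
  rule 3: no change — lubit
  rule 4 (vowel merger): lubit → lobit
  ⇒ Yozile lobit
Kumeka: *lubet
  lubet → rubet   [unconditioned shift]
  rubet → rubes   [unconditioned shift]
  rubes (rule 3 does not apply)
  giving Kumeka rubes.
No other proto-form is consistent with every reflex, so the reconstruction is *lubet.

*lubet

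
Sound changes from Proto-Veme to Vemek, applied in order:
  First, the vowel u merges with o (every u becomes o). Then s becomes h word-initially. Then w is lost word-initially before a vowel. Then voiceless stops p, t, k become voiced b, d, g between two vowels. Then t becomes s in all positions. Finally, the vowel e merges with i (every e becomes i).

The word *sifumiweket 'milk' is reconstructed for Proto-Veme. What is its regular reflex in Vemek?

Vemek: *sifumiweket > sifomiweket > hifomiweket > hifomiweget > hifomiweges > hifomiwigis  (by vowel merger, debuccalisation, intervocalic voicing, unconditioned shift, vowel merger)

hifomiwigis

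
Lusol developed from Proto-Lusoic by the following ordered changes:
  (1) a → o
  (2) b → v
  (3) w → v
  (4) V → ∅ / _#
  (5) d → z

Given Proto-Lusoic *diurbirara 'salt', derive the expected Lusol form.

ziurviror

Lusol: start from *diurbirara.
  rule 1 (vowel merger): diurbirara → diurbiroro
  rule 2 (unconditioned shift): diurbiroro → diurviroro
  rule 3: no change — diurviroro
  rule 4 (apocope): diurviroro → diurviror
  rule 5 (unconditioned shift): diurviror → ziurviror
  ⇒ Lusol ziurviror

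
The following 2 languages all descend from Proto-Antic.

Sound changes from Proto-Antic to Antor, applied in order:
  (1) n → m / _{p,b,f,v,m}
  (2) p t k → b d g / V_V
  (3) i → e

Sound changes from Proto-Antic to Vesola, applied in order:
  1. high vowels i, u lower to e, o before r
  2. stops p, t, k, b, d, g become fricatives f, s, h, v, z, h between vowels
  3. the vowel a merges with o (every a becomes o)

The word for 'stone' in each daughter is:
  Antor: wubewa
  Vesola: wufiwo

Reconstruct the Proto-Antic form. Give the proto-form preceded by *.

Position 6: Antor has a, Vesola has o. Antor preserves a here (none of its changes turn any other segment into a), so the proto-segment is *a.
Position 3: Antor has b, Vesola has f. Taking the neighbouring segments as reconstructed: Antor b could go back to *p or *b; Vesola f could go back to *p or *f — the one source consistent with every daughter is *p.
Position 4: Antor has e, Vesola has i. Vesola preserves i here (none of its changes turn any other segment into i), so the proto-segment is *i.
Verify the candidate proto-form against each daughter:
Antor: *wupiwa
  wupiwa (rule 1 does not apply)
  wupiwa → wubiwa   [intervocalic voicing]
  wubiwa → wubewa   [vowel merger]
  giving Antor wubewa.
Vesola: start from *wupiwa.
  rule 1: no change — wupiwa
  rule 2 (intervocalic lenition): wupiwa → wufiwa
  rule 3 (vowel merger): wufiwa → wufiwo
  ⇒ Vesola wufiwo
*wupiwa is the unique common source.

*wupiwa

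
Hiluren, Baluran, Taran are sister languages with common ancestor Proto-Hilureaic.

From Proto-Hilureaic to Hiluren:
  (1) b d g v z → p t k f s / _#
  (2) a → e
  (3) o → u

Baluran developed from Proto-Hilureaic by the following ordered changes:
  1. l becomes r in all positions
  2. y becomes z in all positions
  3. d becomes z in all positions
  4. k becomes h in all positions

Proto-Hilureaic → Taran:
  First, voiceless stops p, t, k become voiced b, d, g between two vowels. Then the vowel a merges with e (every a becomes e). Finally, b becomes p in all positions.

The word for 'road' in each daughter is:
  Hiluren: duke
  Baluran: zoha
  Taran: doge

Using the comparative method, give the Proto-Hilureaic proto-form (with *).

*doka

Position 3: Hiluren has k, Baluran has h, Taran has g. Taking the neighbouring segments as reconstructed: Hiluren k can only go back to *k; Baluran h could go back to *k or *h; Taran g could go back to *k or *g — the one source consistent with every daughter is *k.
Position 1: Hiluren has d, Baluran has z, Taran has d. Hiluren preserves d here (none of its changes turn any other segment into d), so the proto-segment is *d.
This points to *doka. Verify forward in each daughter:
Hiluren: *doka
  doka (rule 1 does not apply)
  doka → doke   [vowel merger]
  doke → duke   [vowel merger]
  giving Hiluren duke.
Baluran: *doka > zoka > zoha  (by unconditioned shift, unconditioned shift)
Taran: *doka > doga > doge  (by intervocalic voicing, vowel merger)
*doka is the unique common source.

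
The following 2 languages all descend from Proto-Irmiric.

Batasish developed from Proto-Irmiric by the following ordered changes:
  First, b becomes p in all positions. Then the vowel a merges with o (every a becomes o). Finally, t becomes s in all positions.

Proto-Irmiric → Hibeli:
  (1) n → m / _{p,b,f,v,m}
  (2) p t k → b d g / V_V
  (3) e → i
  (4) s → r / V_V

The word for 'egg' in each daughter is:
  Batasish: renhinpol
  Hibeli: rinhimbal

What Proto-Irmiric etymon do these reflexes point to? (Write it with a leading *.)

*renhinbal

Position 6: Batasish has n, Hibeli has m. Batasish preserves n here (none of its changes turn any other segment into n), so the proto-segment is *n.
Position 8: Batasish has o, Hibeli has a. Hibeli preserves a here (none of its changes turn any other segment into a), so the proto-segment is *a.
Position 7: Batasish has p, Hibeli has b. Taking the neighbouring segments as reconstructed: Batasish p could go back to *p or *b; Hibeli b can only go back to *b — the one source consistent with every daughter is *b.
Continuing position by position gives *renhinbal; check it forward:
Batasish: start from *renhinbal.
  rule 1 (unconditioned shift): renhinbal → renhinpal
  rule 2 (vowel merger): renhinpal → renhinpol
  rule 3: no change — renhinpol
  ⇒ Batasish renhinpol
Hibeli: start from *renhinbal.
  rule 1 (nasal place assimilation): renhinbal → renhimbal
  rule 2: no change — renhimbal
  rule 3 (vowel merger): renhimbal → rinhimbal
  rule 4: no change — rinhimbal
  ⇒ Hibeli rinhimbal
*renhinbal is the unique common source.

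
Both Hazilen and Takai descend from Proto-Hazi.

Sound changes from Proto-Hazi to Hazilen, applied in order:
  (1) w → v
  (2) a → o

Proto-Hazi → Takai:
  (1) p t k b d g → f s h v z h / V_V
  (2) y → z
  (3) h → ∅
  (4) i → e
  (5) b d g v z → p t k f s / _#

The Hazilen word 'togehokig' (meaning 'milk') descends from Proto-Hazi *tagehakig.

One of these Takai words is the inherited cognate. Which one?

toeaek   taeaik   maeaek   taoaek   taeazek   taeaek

Takai: *tagehakig > tahehahig > taeaig > taeaeg > taeaek  (by intervocalic lenition, h-loss, vowel merger, final devoicing)
Only 'taeaek' matches the regular Takai development of *tagehakig.

taeaek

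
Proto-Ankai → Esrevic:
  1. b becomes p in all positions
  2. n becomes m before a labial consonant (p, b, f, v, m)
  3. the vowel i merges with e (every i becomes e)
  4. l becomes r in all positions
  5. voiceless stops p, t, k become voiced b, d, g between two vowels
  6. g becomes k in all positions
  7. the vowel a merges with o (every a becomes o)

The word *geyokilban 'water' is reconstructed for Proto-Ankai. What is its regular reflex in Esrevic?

Esrevic: *geyokilban
  geyokilban → geyokilpan   [unconditioned shift]
  geyokilpan (rule 2 does not apply)
  geyokilpan → geyokelpan   [vowel merger]
  geyokelpan → geyokerpan   [unconditioned shift]
  geyokerpan → geyogerpan   [intervocalic voicing]
  geyogerpan → keyokerpan   [unconditioned shift]
  keyokerpan → keyokerpon   [vowel merger]
  giving Esrevic keyokerpon.

keyokerpon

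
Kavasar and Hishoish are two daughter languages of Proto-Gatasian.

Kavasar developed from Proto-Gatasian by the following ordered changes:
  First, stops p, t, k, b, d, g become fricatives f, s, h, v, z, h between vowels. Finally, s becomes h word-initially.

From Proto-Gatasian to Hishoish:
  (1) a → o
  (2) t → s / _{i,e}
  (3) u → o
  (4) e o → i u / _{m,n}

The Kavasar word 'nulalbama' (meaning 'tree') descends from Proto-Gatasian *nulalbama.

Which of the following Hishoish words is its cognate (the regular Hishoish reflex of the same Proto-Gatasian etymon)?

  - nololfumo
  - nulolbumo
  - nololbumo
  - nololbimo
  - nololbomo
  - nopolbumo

nololbumo

Hishoish: *nulalbama
  nulalbama → nulolbomo   [vowel merger]
  nulolbomo (rule 2 does not apply)
  nulolbomo → nololbomo   [vowel merger]
  nololbomo → nololbumo   [pre-nasal raising]
  giving Hishoish nololbumo.
Only 'nololbumo' matches the regular Hishoish development of *nulalbama.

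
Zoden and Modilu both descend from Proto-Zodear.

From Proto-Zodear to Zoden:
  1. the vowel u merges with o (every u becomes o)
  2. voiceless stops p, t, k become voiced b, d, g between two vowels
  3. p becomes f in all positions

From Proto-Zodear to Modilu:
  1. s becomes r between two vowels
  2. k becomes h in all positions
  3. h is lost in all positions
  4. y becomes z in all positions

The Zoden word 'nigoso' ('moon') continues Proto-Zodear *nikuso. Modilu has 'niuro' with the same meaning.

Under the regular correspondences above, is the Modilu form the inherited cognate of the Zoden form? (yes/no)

yes

Derive the expected Modilu reflex of *nikuso:
Modilu: *nikuso
  nikuso → nikuro   [rhotacism]
  nikuro → nihuro   [unconditioned shift]
  nihuro → niuro   [h-loss]
  niuro (rule 4 does not apply)
  giving Modilu niuro.
Modilu 'niuro' matches the regular reflex exactly, so the pair is cognate.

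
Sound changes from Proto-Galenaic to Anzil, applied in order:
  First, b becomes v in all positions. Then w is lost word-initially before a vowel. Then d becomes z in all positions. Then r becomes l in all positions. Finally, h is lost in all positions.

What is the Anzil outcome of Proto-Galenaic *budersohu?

vuzelsou

Anzil: *budersohu
  budersohu → vudersohu   [unconditioned shift]
  vudersohu (rule 2 does not apply)
  vudersohu → vuzersohu   [unconditioned shift]
  vuzersohu → vuzelsohu   [unconditioned shift]
  vuzelsohu → vuzelsou   [h-loss]
  giving Anzil vuzelsou.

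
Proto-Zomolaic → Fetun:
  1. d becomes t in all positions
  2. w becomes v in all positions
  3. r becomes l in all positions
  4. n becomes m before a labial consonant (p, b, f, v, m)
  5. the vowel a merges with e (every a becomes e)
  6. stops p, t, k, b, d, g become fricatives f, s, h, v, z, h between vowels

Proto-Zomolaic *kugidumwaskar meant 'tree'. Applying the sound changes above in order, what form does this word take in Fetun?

Fetun: *kugidumwaskar
  kugidumwaskar → kugitumwaskar   [unconditioned shift]
  kugitumwaskar → kugitumvaskar   [unconditioned shift]
  kugitumvaskar → kugitumvaskal   [unconditioned shift]
  kugitumvaskal (rule 4 does not apply)
  kugitumvaskal → kugitumveskel   [vowel merger]
  kugitumveskel → kuhisumveskel   [intervocalic lenition]
  giving Fetun kuhisumveskel.

kuhisumveskel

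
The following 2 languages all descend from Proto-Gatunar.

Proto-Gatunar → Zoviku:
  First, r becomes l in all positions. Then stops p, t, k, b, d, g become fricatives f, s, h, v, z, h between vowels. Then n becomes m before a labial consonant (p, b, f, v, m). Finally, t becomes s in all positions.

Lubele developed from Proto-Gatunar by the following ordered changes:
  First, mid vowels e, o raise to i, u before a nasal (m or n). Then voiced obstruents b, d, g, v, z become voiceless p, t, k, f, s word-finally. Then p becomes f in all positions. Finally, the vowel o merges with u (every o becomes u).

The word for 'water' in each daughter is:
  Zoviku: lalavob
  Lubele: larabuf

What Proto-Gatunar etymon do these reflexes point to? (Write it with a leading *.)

*larabob

Position 7: Zoviku has b, Lubele has f. Zoviku preserves b here (none of its changes turn any other segment into b), so the proto-segment is *b.
Position 5: Zoviku has v, Lubele has b. Lubele preserves b here (none of its changes turn any other segment into b), so the proto-segment is *b.
Continuing position by position gives *larabob; check it forward:
Zoviku: start from *larabob.
  rule 1 (unconditioned shift): larabob → lalabob
  rule 2 (intervocalic lenition): lalabob → lalavob
  rule 3: no change — lalavob
  rule 4: no change — lalavob
  ⇒ Zoviku lalavob
Lubele: *larabob
  larabob (rule 1 does not apply)
  larabob → larabop   [final devoicing]
  larabop → larabof   [unconditioned shift]
  larabof → larabuf   [vowel merger]
  giving Lubele larabuf.
Only *larabob yields all of Zoviku lalavob, Lubele larabuf.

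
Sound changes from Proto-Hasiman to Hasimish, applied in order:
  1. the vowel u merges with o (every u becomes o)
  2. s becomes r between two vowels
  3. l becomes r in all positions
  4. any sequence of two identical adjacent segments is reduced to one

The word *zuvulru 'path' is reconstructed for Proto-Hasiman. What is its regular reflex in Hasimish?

Hasimish: start from *zuvulru.
  rule 1 (vowel merger): zuvulru → zovolro
  rule 2: no change — zovolro
  rule 3 (unconditioned shift): zovolro → zovorro
  rule 4 (degemination): zovorro → zovoro
  ⇒ Hasimish zovoro

zovoro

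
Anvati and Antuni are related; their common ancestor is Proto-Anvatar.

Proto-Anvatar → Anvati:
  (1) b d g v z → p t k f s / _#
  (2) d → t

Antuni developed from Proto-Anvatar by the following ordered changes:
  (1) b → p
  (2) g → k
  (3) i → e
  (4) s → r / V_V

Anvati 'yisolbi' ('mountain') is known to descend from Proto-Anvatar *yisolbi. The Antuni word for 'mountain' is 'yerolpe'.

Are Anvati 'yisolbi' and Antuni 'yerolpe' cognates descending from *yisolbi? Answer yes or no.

yes

Derive the expected Antuni reflex of *yisolbi:
Antuni: start from *yisolbi.
  rule 1 (unconditioned shift): yisolbi → yisolpi
  rule 2: no change — yisolpi
  rule 3 (vowel merger): yisolpi → yesolpe
  rule 4 (rhotacism): yesolpe → yerolpe
  ⇒ Antuni yerolpe
Antuni 'yerolpe' matches the regular reflex exactly, so the pair is cognate.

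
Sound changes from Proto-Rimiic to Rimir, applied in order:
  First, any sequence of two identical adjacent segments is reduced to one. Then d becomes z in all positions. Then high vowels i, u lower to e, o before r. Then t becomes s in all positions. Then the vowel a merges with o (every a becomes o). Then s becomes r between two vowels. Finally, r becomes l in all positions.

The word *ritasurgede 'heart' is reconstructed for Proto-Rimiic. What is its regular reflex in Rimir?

Rimir: *ritasurgede > ritasurgeze > ritasorgeze > risasorgeze > risosorgeze > rirororgeze > lilololgeze  (by unconditioned shift, pre-rhotic lowering, unconditioned shift, vowel merger, rhotacism, unconditioned shift)

lilololgeze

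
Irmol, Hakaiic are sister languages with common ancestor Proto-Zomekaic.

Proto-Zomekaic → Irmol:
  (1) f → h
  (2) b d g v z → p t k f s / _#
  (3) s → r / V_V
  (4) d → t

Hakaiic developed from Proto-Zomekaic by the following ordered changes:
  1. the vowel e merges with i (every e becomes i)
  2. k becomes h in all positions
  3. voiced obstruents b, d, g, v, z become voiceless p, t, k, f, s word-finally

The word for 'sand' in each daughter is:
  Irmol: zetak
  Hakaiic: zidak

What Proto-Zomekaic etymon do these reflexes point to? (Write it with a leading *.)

*zedag

Position 2: Irmol has e, Hakaiic has i. Irmol preserves e here (none of its changes turn any other segment into e), so the proto-segment is *e.
Position 5: Irmol has k, Hakaiic has k. In Hakaiic, k can only continue *g, so the proto-segment is *g.
Continuing position by position gives *zedag; check it forward:
Irmol: *zedag > zedak > zetak  (by final devoicing, unconditioned shift)
Hakaiic: *zedag
  zedag → zidag   [vowel merger]
  zidag (rule 2 does not apply)
  zidag → zidak   [final devoicing]
  giving Hakaiic zidak.
Only *zedag yields all of Irmol zetak, Hakaiic zidak.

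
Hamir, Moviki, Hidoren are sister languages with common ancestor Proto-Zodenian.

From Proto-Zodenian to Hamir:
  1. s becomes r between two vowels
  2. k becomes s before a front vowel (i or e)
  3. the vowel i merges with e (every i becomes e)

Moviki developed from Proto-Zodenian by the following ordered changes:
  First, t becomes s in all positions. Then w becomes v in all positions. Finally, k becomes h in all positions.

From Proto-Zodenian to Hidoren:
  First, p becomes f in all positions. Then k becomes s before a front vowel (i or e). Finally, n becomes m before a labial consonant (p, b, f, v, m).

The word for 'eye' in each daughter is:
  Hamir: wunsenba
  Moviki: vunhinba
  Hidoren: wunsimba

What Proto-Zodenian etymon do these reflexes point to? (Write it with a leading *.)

*wunkinba

Position 6: Hamir has n, Moviki has n, Hidoren has m. Hamir preserves n here (none of its changes turn any other segment into n), so the proto-segment is *n.
Position 4: Hamir has s, Moviki has h, Hidoren has s. Taking the neighbouring segments as reconstructed: Hamir s could go back to *k or *s; Moviki h could go back to *k or *h; Hidoren s could go back to *k or *s — the one source consistent with every daughter is *k.
Verify the candidate proto-form against each daughter:
Hamir: start from *wunkinba.
  rule 1: no change — wunkinba
  rule 2 (palatalisation): wunkinba → wunsinba
  rule 3 (vowel merger): wunsinba → wunsenba
  ⇒ Hamir wunsenba
Moviki: *wunkinba
  wunkinba (rule 1 does not apply)
  wunkinba → vunkinba   [unconditioned shift]
  vunkinba → vunhinba   [unconditioned shift]
  giving Moviki vunhinba.
Hidoren: *wunkinba > wunsinba > wunsimba  (by palatalisation, nasal place assimilation)
No other proto-form is consistent with every reflex, so the reconstruction is *wunkinba.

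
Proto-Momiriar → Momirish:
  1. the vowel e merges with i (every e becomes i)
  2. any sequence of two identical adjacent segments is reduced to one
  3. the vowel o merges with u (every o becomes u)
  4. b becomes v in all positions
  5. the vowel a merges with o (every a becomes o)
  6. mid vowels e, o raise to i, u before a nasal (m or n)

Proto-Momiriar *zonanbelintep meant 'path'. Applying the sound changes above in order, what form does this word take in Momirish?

zununvilintip

Momirish: *zonanbelintep > zonanbilintip > zunanbilintip > zunanvilintip > zunonvilintip > zununvilintip  (by vowel merger, vowel merger, unconditioned shift, vowel merger, pre-nasal raising)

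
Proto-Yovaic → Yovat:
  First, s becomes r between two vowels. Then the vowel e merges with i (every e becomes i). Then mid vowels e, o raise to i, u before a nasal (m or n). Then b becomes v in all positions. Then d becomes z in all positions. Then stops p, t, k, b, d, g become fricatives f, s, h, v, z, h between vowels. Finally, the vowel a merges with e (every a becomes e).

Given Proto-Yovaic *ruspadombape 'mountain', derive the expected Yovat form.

Yovat: *ruspadombape > ruspadombapi > ruspadumbapi > ruspadumvapi > ruspazumvapi > ruspazumvafi > ruspezumvefi  (by vowel merger, pre-nasal raising, unconditioned shift, unconditioned shift, intervocalic lenition, vowel merger)

ruspezumvefi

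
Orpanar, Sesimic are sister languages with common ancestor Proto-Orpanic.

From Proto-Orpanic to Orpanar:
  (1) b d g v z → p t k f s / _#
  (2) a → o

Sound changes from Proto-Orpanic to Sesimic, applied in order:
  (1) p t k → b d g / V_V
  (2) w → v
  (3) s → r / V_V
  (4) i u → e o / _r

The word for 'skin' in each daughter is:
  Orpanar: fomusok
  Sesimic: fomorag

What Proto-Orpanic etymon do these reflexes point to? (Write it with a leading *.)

*fomusag

Position 4: Orpanar has u, Sesimic has o. Orpanar preserves u here (none of its changes turn any other segment into u), so the proto-segment is *u.
Position 5: Orpanar has s, Sesimic has r. Taking the neighbouring segments as reconstructed: Orpanar s can only go back to *s; Sesimic r could go back to *s or *r — the one source consistent with every daughter is *s.
This points to *fomusag. Verify forward in each daughter:
Orpanar: start from *fomusag.
  rule 1 (final devoicing): fomusag → fomusak
  rule 2 (vowel merger): fomusak → fomusok
  ⇒ Orpanar fomusok
Sesimic: *fomusag > fomurag > fomorag  (by rhotacism, pre-rhotic lowering)
Only *fomusag yields all of Orpanar fomusok, Sesimic fomorag.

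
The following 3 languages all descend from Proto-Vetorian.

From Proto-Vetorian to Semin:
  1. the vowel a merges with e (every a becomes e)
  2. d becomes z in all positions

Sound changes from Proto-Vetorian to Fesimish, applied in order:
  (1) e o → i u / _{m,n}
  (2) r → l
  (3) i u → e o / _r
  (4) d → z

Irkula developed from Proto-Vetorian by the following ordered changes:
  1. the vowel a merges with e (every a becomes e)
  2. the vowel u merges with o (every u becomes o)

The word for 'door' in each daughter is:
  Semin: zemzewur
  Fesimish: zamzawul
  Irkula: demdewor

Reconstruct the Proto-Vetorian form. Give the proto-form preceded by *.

*damdawur

Position 1: Semin has z, Fesimish has z, Irkula has d. Irkula preserves d here (none of its changes turn any other segment into d), so the proto-segment is *d.
Position 5: Semin has e, Fesimish has a, Irkula has e. Fesimish preserves a here (none of its changes turn any other segment into a), so the proto-segment is *a.
Position 2: Semin has e, Fesimish has a, Irkula has e. Fesimish preserves a here (none of its changes turn any other segment into a), so the proto-segment is *a.
This points to *damdawur. Verify forward in each daughter:
Semin: *damdawur
  damdawur → demdewur   [vowel merger]
  demdewur → zemzewur   [unconditioned shift]
  giving Semin zemzewur.
Fesimish: *damdawur
  damdawur (rule 1 does not apply)
  damdawur → damdawul   [unconditioned shift]
  damdawul (rule 3 does not apply)
  damdawul → zamzawul   [unconditioned shift]
  giving Fesimish zamzawul.
Irkula: *damdawur > demdewur > demdewor  (by vowel merger, vowel merger)
No other proto-form is consistent with every reflex, so the reconstruction is *damdawur.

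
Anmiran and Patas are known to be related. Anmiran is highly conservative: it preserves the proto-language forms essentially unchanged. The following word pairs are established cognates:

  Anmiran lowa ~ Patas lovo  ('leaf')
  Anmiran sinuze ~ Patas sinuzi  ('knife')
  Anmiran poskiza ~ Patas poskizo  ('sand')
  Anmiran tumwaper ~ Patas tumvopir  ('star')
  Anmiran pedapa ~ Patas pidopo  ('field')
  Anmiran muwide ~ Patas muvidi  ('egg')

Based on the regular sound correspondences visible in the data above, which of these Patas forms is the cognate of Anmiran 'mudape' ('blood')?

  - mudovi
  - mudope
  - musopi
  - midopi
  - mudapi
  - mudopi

mudopi

tumwaper ~ tumvopir, pedapa ~ pidopo — Anmiran a corresponds to Patas o after a consonant, before a labial obstruent.
sinuze ~ sinuzi, muwide ~ muvidi — Anmiran e corresponds to Patas i word-finally.
Applying these to Anmiran 'mudape':
  mudape → mudope   (a→o after a consonant, before a labial obstruent)
  mudope → mudopi   (e→i word-finally)
So the Patas cognate is 'mudopi'.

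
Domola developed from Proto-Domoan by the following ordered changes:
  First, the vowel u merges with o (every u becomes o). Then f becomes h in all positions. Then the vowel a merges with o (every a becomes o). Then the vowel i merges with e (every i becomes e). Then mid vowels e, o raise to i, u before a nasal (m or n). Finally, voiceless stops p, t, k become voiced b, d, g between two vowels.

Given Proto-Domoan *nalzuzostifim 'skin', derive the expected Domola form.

nolzozostehim

Domola: start from *nalzuzostifim.
  rule 1 (vowel merger): nalzuzostifim → nalzozostifim
  rule 2 (unconditioned shift): nalzozostifim → nalzozostihim
  rule 3 (vowel merger): nalzozostihim → nolzozostihim
  rule 4 (vowel merger): nolzozostihim → nolzozostehem
  rule 5 (pre-nasal raising): nolzozostehem → nolzozostehim
  rule 6: no change — nolzozostehim
  ⇒ Domola nolzozostehim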